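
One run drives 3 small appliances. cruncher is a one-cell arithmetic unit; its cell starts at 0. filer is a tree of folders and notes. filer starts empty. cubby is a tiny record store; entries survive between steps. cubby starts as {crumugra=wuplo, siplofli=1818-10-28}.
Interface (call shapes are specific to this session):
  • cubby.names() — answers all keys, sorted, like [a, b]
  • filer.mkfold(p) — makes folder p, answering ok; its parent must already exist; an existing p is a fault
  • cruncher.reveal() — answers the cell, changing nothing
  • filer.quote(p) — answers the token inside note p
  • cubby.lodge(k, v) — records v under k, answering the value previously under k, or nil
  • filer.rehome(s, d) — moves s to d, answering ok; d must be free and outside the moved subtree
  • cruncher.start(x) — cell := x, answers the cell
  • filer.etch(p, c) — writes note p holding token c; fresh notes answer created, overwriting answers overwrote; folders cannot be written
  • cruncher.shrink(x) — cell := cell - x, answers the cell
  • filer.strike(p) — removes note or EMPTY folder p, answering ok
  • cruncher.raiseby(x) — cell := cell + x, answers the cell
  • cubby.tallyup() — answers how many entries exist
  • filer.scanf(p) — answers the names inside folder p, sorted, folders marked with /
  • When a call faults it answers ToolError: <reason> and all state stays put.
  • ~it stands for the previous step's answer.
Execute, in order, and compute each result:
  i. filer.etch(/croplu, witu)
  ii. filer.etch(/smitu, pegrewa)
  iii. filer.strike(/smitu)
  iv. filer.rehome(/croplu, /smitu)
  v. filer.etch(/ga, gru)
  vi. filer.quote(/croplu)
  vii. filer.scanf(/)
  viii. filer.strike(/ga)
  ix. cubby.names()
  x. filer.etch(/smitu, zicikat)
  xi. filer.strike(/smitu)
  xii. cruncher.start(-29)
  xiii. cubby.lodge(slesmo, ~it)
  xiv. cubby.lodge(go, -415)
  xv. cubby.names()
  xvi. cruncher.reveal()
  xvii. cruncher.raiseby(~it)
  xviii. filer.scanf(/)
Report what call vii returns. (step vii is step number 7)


> filer.etch /croplu witu
  created
> filer.etch /smitu pegrewa
  created
> filer.strike /smitu
  ok
> filer.rehome /croplu /smitu
  ok
> filer.etch /ga gru
  created
> filer.quote /croplu
  ToolError: not found
> filer.scanf /
  [ga, smitu]
> filer.strike /ga
  ok
> cubby.names
  [crumugra, siplofli]
> filer.etch /smitu zicikat
  overwrote
> filer.strike /smitu
  ok
> cruncher.start -29
  -29
> cubby.lodge slesmo ~it
  nil
> cubby.lodge go -415
  nil
> cubby.names
  [crumugra, go, siplofli, slesmo]
> cruncher.reveal
  -29
> cruncher.raiseby ~it
  -58
> filer.scanf /
  []

Answer: [ga, smitu]


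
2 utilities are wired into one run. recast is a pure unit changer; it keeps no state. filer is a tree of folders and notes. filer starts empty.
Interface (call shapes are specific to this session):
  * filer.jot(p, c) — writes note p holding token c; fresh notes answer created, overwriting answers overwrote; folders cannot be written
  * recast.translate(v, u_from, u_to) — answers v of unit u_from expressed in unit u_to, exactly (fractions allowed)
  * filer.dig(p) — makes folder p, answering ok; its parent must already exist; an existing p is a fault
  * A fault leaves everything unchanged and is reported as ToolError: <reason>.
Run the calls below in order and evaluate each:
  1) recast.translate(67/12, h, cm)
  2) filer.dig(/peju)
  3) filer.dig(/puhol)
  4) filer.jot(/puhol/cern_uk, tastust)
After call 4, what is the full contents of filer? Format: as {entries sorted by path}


Answer: {peju/, puhol/, puhol/cern_uk=tastust}

Derivation:
Next I call translate using v: 67/12, u_from: h, u_to: cm, giving ToolError: incompatible units.
I try dig using p: /peju: ok.
I call dig using p: /puhol, and observe ok.
I run jot using p: /puhol/cern_uk, c: tastust, and see created.


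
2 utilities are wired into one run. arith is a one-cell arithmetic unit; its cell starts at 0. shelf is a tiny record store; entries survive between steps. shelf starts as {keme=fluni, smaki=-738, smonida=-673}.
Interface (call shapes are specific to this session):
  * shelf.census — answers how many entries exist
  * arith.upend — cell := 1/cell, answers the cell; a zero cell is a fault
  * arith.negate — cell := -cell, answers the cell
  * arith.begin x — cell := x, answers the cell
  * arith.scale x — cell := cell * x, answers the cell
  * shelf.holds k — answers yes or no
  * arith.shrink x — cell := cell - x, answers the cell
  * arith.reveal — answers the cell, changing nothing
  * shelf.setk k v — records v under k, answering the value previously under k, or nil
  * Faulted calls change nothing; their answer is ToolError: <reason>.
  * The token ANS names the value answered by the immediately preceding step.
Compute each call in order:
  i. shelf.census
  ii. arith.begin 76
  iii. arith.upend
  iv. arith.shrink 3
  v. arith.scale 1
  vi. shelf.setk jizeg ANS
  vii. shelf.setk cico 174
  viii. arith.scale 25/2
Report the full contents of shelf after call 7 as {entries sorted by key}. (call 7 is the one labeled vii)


Answer: {cico=174, jizeg=-227/76, keme=fluni, smaki=-738, smonida=-673}

Derivation:
! shelf.census() -> 3
! arith.begin(x: 76) -> 76
! arith.upend() -> 1/76
! arith.shrink(x: 3) -> -227/76
! arith.scale(x: 1) -> -227/76
! shelf.setk(k: jizeg, v: ANS) -> nil
! shelf.setk(k: cico, v: 174) -> nil
! arith.scale(x: 25/2) -> -5675/152


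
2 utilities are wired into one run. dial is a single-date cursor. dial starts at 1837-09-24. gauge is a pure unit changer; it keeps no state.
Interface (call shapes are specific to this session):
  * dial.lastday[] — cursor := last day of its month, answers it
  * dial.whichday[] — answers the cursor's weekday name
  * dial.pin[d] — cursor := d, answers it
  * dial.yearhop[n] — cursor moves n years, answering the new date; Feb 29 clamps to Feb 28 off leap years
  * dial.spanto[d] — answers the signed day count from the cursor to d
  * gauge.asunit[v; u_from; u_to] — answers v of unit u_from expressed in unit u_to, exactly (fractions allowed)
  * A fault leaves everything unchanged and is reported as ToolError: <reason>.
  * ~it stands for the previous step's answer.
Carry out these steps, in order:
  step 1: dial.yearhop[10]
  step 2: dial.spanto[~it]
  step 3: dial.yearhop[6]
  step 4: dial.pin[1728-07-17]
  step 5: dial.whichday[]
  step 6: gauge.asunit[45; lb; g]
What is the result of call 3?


Answer: 1853-09-24

Derivation:
Do: dial.yearhop[n='10']
See: 1847-09-24
Do: dial.spanto[d='~it']
See: 0
Do: dial.yearhop[n='6']
See: 1853-09-24
Do: dial.pin[d='1728-07-17']
See: 1728-07-17
Do: dial.whichday[]
See: Saturday
Do: gauge.asunit[v='45'; u_from='lb'; u_to='g']
See: 408233133/20000


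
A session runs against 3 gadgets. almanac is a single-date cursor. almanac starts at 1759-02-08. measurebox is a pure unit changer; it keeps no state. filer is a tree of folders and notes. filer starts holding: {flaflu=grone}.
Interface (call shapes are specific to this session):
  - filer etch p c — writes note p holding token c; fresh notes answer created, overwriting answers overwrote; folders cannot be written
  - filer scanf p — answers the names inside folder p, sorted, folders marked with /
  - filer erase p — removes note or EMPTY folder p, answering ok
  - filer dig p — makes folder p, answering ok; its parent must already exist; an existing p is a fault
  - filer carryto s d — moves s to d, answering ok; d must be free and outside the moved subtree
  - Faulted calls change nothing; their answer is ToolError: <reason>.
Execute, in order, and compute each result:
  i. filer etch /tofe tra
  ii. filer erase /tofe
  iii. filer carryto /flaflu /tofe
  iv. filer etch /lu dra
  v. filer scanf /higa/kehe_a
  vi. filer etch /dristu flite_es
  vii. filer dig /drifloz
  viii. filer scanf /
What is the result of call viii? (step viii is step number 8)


Act: filer etch[p=/tofe; c=tra]
Obs: created
Act: filer erase[p=/tofe]
Obs: ok
Act: filer carryto[s=/flaflu; d=/tofe]
Obs: ok
Act: filer etch[p=/lu; c=dra]
Obs: created
Act: filer scanf[p=/higa/kehe_a]
Obs: ToolError: not found
Act: filer etch[p=/dristu; c=flite_es]
Obs: created
Act: filer dig[p=/drifloz]
Obs: ok
Act: filer scanf[p=/]
Obs: [drifloz/, dristu, lu, tofe]

Answer: [drifloz/, dristu, lu, tofe]


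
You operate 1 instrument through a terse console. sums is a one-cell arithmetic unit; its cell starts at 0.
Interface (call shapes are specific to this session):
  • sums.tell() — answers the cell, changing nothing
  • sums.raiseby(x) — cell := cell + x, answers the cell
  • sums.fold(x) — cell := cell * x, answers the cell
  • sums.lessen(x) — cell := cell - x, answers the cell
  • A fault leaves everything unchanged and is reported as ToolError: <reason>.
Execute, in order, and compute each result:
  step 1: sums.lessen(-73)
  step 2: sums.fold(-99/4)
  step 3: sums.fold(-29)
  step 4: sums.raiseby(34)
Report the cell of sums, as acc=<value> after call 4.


Answer: acc=209719/4

Derivation:
==> sums.lessen(x: -73)
<== 73
==> sums.fold(x: -99/4)
<== -7227/4
==> sums.fold(x: -29)
<== 209583/4
==> sums.raiseby(x: 34)
<== 209719/4


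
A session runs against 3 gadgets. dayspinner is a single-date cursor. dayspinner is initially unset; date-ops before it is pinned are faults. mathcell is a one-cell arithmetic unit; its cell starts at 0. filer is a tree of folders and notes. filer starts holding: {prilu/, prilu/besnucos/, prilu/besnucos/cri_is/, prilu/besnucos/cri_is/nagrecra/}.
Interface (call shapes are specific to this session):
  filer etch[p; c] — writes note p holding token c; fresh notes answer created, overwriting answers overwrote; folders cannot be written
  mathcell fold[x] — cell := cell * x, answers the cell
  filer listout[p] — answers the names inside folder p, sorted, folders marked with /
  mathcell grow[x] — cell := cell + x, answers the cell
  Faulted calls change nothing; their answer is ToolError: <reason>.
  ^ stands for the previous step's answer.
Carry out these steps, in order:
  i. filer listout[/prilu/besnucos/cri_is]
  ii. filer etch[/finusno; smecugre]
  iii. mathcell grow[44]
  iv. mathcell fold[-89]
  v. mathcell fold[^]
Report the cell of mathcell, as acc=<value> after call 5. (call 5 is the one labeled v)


~$ filer listout p: /prilu/besnucos/cri_is
[out] [nagrecra/]
~$ filer etch p: /finusno c: smecugre
[out] created
~$ mathcell grow x: 44
[out] 44
~$ mathcell fold x: -89
[out] -3916
~$ mathcell fold x: ^
[out] 15335056

Answer: acc=15335056


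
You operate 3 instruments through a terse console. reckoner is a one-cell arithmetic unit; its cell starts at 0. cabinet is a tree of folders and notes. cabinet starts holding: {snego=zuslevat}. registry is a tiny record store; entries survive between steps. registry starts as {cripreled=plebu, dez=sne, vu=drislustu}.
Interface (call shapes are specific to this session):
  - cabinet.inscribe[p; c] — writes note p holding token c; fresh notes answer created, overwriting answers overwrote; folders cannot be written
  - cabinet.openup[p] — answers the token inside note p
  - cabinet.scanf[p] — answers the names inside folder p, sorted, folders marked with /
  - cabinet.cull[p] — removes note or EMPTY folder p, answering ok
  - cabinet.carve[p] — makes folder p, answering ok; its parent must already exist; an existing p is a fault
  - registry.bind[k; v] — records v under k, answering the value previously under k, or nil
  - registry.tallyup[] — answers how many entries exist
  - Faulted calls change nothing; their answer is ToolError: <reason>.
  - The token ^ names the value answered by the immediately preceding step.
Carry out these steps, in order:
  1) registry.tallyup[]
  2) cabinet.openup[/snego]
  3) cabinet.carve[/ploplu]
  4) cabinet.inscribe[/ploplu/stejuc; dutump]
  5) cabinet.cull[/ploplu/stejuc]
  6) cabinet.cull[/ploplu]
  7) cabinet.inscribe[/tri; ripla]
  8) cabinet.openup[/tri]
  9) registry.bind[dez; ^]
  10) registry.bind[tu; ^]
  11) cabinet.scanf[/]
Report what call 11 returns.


-> registry.tallyup()
<- 3
-> cabinet.openup(p→/snego)
<- zuslevat
-> cabinet.carve(p→/ploplu)
<- ok
-> cabinet.inscribe(p→/ploplu/stejuc, c→dutump)
<- created
-> cabinet.cull(p→/ploplu/stejuc)
<- ok
-> cabinet.cull(p→/ploplu)
<- ok
-> cabinet.inscribe(p→/tri, c→ripla)
<- created
-> cabinet.openup(p→/tri)
<- ripla
-> registry.bind(k→dez, v→^)
<- sne
-> registry.bind(k→tu, v→^)
<- nil
-> cabinet.scanf(p→/)
<- [snego, tri]

Answer: [snego, tri]


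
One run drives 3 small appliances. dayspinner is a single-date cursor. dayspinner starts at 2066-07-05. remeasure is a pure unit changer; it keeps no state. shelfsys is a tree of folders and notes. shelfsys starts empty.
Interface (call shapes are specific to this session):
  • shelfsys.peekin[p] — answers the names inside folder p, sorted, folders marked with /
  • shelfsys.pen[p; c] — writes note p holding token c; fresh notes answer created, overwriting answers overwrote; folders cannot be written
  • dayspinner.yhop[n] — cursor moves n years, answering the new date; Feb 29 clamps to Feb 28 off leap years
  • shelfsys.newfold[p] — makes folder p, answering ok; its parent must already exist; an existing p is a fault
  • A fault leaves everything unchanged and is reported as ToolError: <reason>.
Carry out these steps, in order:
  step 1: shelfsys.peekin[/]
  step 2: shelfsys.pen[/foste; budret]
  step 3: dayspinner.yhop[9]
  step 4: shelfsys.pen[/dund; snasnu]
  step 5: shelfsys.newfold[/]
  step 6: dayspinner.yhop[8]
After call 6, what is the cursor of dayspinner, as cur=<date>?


Answer: cur=2083-07-05

Derivation:
Then peekin(p='/'), and observe [].
I call pen(p='/foste', c='budret'), and get created.
I invoke yhop(n='9'), which returns 2075-07-05.
Then pen(p='/dund', c='snasnu'), and get created.
Next I call newfold(p='/'): ToolError: exists.
Invoking yhop(n='8'), → 2083-07-05.


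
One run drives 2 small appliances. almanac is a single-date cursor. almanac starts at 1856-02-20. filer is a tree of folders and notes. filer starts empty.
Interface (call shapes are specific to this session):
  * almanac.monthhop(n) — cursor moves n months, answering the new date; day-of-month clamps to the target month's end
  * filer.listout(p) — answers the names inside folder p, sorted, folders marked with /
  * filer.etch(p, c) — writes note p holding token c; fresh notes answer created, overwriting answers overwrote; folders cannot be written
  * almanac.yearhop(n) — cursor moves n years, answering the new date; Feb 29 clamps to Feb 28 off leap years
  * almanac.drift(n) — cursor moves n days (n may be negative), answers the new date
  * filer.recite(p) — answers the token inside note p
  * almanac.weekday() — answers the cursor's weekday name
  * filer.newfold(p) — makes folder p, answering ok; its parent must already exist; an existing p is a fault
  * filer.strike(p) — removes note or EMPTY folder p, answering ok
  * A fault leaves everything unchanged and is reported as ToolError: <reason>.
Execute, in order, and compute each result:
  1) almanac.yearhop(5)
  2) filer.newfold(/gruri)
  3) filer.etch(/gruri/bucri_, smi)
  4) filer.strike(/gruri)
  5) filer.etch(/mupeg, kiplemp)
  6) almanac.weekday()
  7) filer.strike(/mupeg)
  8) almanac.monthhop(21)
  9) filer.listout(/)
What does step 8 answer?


Answer: 1862-11-20

Derivation:
// yearhop(5) == 1861-02-20
// newfold(/gruri) == ok
// etch(/gruri/bucri_, smi) == created
// strike(/gruri) == ToolError: not empty
// etch(/mupeg, kiplemp) == created
// weekday() == Wednesday
// strike(/mupeg) == ok
// monthhop(21) == 1862-11-20
// listout(/) == [gruri/]


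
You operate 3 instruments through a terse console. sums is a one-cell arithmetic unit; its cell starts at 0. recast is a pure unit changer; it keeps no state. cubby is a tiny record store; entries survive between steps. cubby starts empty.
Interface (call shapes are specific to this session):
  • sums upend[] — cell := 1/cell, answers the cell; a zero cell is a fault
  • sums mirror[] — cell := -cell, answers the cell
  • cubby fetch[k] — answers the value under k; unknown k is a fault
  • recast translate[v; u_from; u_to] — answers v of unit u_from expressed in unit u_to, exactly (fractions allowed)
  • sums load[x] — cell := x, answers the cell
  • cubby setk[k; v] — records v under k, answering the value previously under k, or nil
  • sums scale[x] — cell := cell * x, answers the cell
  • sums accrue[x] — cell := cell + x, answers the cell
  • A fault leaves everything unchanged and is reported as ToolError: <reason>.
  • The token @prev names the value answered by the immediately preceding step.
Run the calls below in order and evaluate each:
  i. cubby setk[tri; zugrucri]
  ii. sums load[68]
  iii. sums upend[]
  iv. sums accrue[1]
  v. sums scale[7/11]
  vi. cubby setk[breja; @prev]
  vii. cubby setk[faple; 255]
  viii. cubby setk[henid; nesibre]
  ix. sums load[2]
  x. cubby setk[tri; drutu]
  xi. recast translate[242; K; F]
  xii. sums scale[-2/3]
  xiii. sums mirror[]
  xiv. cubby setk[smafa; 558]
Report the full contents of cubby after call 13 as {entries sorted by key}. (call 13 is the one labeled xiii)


Answer: {breja=483/748, faple=255, henid=nesibre, tri=drutu}

Derivation:
>>> cubby setk tri zugrucri
:: nil
>>> sums load 68
:: 68
>>> sums upend
:: 1/68
>>> sums accrue 1
:: 69/68
>>> sums scale 7/11
:: 483/748
>>> cubby setk breja @prev
:: nil
>>> cubby setk faple 255
:: nil
>>> cubby setk henid nesibre
:: nil
>>> sums load 2
:: 2
>>> cubby setk tri drutu
:: zugrucri
>>> recast translate 242 K F
:: -2407/100
>>> sums scale -2/3
:: -4/3
>>> sums mirror
:: 4/3
>>> cubby setk smafa 558
:: nil


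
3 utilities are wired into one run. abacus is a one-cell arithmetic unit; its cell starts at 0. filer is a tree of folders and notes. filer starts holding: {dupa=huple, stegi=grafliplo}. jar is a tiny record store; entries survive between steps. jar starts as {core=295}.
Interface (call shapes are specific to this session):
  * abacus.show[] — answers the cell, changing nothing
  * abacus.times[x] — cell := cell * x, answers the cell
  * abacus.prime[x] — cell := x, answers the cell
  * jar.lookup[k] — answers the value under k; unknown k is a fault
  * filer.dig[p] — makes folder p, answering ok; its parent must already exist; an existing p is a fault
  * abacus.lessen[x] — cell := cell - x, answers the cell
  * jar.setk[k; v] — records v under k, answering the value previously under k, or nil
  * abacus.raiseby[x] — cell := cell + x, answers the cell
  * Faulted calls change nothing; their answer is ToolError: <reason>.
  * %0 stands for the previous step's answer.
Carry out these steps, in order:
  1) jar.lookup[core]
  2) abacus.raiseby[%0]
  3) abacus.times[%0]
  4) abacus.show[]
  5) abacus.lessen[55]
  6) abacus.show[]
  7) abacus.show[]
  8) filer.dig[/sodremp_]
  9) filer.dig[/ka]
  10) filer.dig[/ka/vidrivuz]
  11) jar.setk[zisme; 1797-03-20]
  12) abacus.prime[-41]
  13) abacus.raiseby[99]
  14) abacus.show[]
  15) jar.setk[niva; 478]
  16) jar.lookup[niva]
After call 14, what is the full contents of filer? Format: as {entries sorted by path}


Answer: {dupa=huple, ka/, ka/vidrivuz/, sodremp_/, stegi=grafliplo}

Derivation:
% 1. lookup(k→core) : 295
% 2. raiseby(x→%0) : 295
% 3. times(x→%0) : 87025
% 4. show() : 87025
% 5. lessen(x→55) : 86970
% 6. show() : 86970
% 7. show() : 86970
% 8. dig(p→/sodremp_) : ok
% 9. dig(p→/ka) : ok
% 10. dig(p→/ka/vidrivuz) : ok
% 11. setk(k→zisme, v→1797-03-20) : nil
% 12. prime(x→-41) : -41
% 13. raiseby(x→99) : 58
% 14. show() : 58
% 15. setk(k→niva, v→478) : nil
% 16. lookup(k→niva) : 478


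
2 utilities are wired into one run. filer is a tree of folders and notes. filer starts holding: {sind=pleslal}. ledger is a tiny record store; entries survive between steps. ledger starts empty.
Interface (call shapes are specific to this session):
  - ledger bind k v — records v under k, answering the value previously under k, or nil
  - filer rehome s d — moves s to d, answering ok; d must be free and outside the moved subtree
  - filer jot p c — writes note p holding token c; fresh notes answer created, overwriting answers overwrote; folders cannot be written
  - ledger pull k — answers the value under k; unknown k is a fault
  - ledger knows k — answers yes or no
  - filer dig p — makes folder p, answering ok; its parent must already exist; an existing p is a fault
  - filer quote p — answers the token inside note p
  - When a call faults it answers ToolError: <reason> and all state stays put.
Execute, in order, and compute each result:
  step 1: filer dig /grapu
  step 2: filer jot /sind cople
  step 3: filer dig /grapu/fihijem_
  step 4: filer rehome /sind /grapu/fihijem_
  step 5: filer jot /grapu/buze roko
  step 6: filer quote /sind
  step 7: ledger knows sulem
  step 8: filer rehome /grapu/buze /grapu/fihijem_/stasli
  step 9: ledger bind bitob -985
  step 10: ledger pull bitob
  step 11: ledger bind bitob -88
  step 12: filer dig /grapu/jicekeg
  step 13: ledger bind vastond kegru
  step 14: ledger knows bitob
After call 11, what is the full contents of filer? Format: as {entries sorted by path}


~$ filer dig p: /grapu
[out] ok
~$ filer jot p: /sind c: cople
[out] overwrote
~$ filer dig p: /grapu/fihijem_
[out] ok
~$ filer rehome s: /sind d: /grapu/fihijem_
[out] ToolError: exists
~$ filer jot p: /grapu/buze c: roko
[out] created
~$ filer quote p: /sind
[out] cople
~$ ledger knows k: sulem
[out] no
~$ filer rehome s: /grapu/buze d: /grapu/fihijem_/stasli
[out] ok
~$ ledger bind k: bitob v: -985
[out] nil
~$ ledger pull k: bitob
[out] -985
~$ ledger bind k: bitob v: -88
[out] -985
~$ filer dig p: /grapu/jicekeg
[out] ok
~$ ledger bind k: vastond v: kegru
[out] nil
~$ ledger knows k: bitob
[out] yes

Answer: {grapu/, grapu/fihijem_/, grapu/fihijem_/stasli=roko, sind=cople}


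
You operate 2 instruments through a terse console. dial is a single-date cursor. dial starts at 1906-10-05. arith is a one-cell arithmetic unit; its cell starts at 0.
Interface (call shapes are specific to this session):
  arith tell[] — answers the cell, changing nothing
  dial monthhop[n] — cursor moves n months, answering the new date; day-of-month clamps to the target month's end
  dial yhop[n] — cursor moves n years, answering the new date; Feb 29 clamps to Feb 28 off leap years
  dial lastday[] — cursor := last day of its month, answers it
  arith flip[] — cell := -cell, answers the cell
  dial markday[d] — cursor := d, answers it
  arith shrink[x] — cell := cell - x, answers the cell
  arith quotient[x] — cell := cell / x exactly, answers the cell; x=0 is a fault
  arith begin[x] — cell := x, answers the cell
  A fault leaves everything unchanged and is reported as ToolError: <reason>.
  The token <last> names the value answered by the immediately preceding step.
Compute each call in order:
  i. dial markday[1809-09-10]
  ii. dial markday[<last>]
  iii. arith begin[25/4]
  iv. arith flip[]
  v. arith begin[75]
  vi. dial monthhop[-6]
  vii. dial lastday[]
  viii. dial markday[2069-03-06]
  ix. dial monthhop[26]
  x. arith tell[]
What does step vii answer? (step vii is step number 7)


Act: dial markday[d: 1809-09-10]
Obs: 1809-09-10
Act: dial markday[d: <last>]
Obs: 1809-09-10
Act: arith begin[x: 25/4]
Obs: 25/4
Act: arith flip[]
Obs: -25/4
Act: arith begin[x: 75]
Obs: 75
Act: dial monthhop[n: -6]
Obs: 1809-03-10
Act: dial lastday[]
Obs: 1809-03-31
Act: dial markday[d: 2069-03-06]
Obs: 2069-03-06
Act: dial monthhop[n: 26]
Obs: 2071-05-06
Act: arith tell[]
Obs: 75

Answer: 1809-03-31


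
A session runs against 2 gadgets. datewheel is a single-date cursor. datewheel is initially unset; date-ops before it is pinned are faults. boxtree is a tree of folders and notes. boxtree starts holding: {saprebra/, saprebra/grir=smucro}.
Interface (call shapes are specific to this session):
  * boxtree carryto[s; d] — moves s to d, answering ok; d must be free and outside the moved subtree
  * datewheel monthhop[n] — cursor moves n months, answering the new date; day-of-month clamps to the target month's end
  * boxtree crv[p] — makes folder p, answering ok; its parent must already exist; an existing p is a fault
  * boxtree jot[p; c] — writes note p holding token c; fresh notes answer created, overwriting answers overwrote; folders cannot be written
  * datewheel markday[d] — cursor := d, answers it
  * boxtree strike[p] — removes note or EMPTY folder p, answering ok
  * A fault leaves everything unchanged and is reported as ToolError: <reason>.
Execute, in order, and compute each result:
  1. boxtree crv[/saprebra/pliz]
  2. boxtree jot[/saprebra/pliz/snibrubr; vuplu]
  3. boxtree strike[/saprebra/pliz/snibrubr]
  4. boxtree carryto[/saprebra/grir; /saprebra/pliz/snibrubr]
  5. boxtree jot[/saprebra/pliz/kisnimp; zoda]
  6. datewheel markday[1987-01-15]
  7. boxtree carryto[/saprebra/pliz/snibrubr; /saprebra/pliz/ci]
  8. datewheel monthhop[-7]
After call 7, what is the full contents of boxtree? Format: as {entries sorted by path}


Answer: {saprebra/, saprebra/pliz/, saprebra/pliz/ci=smucro, saprebra/pliz/kisnimp=zoda}

Derivation:
;; boxtree crv(/saprebra/pliz) ~> ok
;; boxtree jot(/saprebra/pliz/snibrubr, vuplu) ~> created
;; boxtree strike(/saprebra/pliz/snibrubr) ~> ok
;; boxtree carryto(/saprebra/grir, /saprebra/pliz/snibrubr) ~> ok
;; boxtree jot(/saprebra/pliz/kisnimp, zoda) ~> created
;; datewheel markday(1987-01-15) ~> 1987-01-15
;; boxtree carryto(/saprebra/pliz/snibrubr, /saprebra/pliz/ci) ~> ok
;; datewheel monthhop(-7) ~> 1986-06-15


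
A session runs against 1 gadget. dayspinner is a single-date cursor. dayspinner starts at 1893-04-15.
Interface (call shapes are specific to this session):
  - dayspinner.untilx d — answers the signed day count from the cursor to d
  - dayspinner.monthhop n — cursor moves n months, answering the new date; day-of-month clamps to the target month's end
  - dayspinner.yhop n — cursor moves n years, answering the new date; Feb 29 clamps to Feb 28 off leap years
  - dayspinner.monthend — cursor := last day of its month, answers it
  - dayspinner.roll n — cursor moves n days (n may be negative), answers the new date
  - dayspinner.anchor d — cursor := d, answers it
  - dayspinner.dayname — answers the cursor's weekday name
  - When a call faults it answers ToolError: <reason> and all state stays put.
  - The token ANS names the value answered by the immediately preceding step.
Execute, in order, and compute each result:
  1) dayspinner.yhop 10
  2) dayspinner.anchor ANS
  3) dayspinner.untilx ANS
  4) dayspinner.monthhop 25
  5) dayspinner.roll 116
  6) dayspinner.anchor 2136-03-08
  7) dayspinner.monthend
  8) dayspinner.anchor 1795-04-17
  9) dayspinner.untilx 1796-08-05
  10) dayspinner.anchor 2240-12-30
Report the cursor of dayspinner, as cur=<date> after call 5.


Act: yhop[n: 10]
Obs: 1903-04-15
Act: anchor[d: ANS]
Obs: 1903-04-15
Act: untilx[d: ANS]
Obs: 0
Act: monthhop[n: 25]
Obs: 1905-05-15
Act: roll[n: 116]
Obs: 1905-09-08
Act: anchor[d: 2136-03-08]
Obs: 2136-03-08
Act: monthend[]
Obs: 2136-03-31
Act: anchor[d: 1795-04-17]
Obs: 1795-04-17
Act: untilx[d: 1796-08-05]
Obs: 476
Act: anchor[d: 2240-12-30]
Obs: 2240-12-30

Answer: cur=1905-09-08


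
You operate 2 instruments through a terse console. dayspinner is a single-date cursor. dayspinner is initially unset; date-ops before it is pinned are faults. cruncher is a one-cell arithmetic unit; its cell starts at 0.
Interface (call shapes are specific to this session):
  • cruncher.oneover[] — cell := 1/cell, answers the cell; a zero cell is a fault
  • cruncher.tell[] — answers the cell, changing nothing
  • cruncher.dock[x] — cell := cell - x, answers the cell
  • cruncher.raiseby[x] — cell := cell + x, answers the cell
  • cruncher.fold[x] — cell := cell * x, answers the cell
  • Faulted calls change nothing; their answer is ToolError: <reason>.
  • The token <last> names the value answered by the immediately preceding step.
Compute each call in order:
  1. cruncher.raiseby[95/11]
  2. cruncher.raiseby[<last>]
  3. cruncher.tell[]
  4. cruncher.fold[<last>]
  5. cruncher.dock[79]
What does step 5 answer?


Answer: 26541/121

Derivation:
>>> cruncher.raiseby x=95/11
  95/11
>>> cruncher.raiseby x=<last>
  190/11
>>> cruncher.tell
  190/11
>>> cruncher.fold x=<last>
  36100/121
>>> cruncher.dock x=79
  26541/121


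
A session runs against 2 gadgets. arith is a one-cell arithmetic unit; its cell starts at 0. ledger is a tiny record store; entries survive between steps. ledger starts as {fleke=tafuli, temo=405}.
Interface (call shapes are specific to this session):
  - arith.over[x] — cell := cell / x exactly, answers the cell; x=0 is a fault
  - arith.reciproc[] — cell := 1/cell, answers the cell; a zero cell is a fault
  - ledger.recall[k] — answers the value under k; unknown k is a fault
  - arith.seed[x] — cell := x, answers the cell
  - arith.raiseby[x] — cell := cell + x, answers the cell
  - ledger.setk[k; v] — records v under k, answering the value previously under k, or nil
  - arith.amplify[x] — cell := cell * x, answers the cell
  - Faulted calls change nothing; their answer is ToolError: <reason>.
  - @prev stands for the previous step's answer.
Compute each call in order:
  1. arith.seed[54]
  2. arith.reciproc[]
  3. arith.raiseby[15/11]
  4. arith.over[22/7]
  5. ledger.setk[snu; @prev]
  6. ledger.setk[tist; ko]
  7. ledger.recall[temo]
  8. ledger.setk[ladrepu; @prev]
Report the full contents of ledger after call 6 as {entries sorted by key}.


Answer: {fleke=tafuli, snu=5747/13068, temo=405, tist=ko}

Derivation:
-> seed(54)
<- 54
-> reciproc()
<- 1/54
-> raiseby(15/11)
<- 821/594
-> over(22/7)
<- 5747/13068
-> setk(snu, @prev)
<- nil
-> setk(tist, ko)
<- nil
-> recall(temo)
<- 405
-> setk(ladrepu, @prev)
<- nil


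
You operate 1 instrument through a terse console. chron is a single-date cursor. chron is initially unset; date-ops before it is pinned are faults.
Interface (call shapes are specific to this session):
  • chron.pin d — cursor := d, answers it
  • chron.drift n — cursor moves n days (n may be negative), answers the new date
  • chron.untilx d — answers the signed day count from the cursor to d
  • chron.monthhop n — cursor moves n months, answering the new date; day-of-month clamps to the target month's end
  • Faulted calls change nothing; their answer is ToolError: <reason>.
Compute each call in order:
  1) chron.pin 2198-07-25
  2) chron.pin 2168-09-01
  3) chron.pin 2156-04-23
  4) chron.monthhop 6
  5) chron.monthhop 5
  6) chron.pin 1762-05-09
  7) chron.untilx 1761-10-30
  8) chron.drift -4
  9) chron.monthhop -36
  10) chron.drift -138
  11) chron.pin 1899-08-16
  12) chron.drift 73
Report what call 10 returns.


CALL pin[d='2198-07-25']
RET  2198-07-25
CALL pin[d='2168-09-01']
RET  2168-09-01
CALL pin[d='2156-04-23']
RET  2156-04-23
CALL monthhop[n='6']
RET  2156-10-23
CALL monthhop[n='5']
RET  2157-03-23
CALL pin[d='1762-05-09']
RET  1762-05-09
CALL untilx[d='1761-10-30']
RET  -191
CALL drift[n='-4']
RET  1762-05-05
CALL monthhop[n='-36']
RET  1759-05-05
CALL drift[n='-138']
RET  1758-12-18
CALL pin[d='1899-08-16']
RET  1899-08-16
CALL drift[n='73']
RET  1899-10-28

Answer: 1758-12-18


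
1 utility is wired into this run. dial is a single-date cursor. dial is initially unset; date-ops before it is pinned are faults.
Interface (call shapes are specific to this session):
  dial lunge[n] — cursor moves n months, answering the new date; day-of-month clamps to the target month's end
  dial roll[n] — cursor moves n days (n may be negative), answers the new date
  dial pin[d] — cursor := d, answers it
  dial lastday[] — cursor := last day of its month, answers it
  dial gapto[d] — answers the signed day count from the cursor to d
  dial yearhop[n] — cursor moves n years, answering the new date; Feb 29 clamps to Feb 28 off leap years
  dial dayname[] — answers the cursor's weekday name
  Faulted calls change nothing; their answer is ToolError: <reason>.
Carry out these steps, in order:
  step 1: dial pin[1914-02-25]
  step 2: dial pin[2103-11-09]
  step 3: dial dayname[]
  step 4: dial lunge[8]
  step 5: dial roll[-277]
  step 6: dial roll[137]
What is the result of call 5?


Answer: 2103-10-06

Derivation:
CALL dial pin[d=1914-02-25]
RET  1914-02-25
CALL dial pin[d=2103-11-09]
RET  2103-11-09
CALL dial dayname[]
RET  Friday
CALL dial lunge[n=8]
RET  2104-07-09
CALL dial roll[n=-277]
RET  2103-10-06
CALL dial roll[n=137]
RET  2104-02-20


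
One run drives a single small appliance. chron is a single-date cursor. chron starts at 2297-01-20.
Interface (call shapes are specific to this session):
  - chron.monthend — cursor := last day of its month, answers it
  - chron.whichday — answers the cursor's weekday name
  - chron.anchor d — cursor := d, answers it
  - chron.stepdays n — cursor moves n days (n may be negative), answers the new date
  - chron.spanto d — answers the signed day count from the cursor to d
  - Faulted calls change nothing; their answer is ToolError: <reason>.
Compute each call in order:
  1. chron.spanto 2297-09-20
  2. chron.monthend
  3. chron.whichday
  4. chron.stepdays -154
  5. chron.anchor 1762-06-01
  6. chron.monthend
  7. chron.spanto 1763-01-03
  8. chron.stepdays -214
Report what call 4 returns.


Answer: 2296-08-30

Derivation:
-> chron.spanto(d=2297-09-20)
<- 243
-> chron.monthend()
<- 2297-01-31
-> chron.whichday()
<- Sunday
-> chron.stepdays(n=-154)
<- 2296-08-30
-> chron.anchor(d=1762-06-01)
<- 1762-06-01
-> chron.monthend()
<- 1762-06-30
-> chron.spanto(d=1763-01-03)
<- 187
-> chron.stepdays(n=-214)
<- 1761-11-28


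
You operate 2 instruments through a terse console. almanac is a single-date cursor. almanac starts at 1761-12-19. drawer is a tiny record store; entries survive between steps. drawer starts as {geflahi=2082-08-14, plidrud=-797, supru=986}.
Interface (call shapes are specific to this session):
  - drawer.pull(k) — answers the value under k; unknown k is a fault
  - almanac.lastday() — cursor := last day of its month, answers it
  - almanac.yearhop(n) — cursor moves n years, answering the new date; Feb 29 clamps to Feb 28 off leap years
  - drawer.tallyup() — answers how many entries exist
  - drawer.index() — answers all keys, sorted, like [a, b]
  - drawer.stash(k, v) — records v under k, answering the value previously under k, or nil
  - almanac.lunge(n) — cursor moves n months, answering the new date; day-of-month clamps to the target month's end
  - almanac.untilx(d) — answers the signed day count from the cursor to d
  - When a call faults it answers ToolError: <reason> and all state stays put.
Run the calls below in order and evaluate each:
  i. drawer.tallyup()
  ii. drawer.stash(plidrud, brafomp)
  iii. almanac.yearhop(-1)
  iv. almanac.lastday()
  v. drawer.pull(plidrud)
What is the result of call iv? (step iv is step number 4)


Answer: 1760-12-31

Derivation:
→ tallyup()
← 3
→ stash(k='plidrud', v='brafomp')
← -797
→ yearhop(n='-1')
← 1760-12-19
→ lastday()
← 1760-12-31
→ pull(k='plidrud')
← brafomp


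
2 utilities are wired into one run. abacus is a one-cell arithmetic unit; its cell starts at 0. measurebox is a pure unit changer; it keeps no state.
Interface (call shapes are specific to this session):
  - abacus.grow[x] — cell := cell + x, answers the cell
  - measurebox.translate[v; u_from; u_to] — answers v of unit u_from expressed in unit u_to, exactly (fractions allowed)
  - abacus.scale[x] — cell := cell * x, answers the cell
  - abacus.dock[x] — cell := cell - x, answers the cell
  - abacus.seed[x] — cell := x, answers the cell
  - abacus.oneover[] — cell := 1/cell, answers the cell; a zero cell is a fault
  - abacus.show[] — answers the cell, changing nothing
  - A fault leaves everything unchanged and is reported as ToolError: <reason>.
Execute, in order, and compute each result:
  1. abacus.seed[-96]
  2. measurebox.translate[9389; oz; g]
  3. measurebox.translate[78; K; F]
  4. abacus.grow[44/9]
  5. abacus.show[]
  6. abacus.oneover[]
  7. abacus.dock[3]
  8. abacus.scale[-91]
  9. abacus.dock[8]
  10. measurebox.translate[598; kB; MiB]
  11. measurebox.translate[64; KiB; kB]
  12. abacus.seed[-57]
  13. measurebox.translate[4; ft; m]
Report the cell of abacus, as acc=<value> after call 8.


Answer: acc=224679/820

Derivation:
[in] seed x: -96
:: -96
[in] translate v: 9389 u_from: oz u_to: g
:: 425877876193/1600000
[in] translate v: 78 u_from: K u_to: F
:: -31927/100
[in] grow x: 44/9
:: -820/9
[in] show
:: -820/9
[in] oneover
:: -9/820
[in] dock x: 3
:: -2469/820
[in] scale x: -91
:: 224679/820
[in] dock x: 8
:: 218119/820
[in] translate v: 598 u_from: kB u_to: MiB
:: 37375/65536
[in] translate v: 64 u_from: KiB u_to: kB
:: 8192/125
[in] seed x: -57
:: -57
[in] translate v: 4 u_from: ft u_to: m
:: 762/625


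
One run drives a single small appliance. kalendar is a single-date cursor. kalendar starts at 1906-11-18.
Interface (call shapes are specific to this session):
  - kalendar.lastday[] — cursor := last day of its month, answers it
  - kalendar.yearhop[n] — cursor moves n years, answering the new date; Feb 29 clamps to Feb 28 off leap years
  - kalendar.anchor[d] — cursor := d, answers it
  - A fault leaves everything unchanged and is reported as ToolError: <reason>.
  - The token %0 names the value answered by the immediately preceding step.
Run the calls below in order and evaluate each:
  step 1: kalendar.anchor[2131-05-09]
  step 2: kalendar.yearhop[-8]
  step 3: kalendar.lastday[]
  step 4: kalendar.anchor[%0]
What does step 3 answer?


>> kalendar.anchor(d='2131-05-09')
<< 2131-05-09
>> kalendar.yearhop(n='-8')
<< 2123-05-09
>> kalendar.lastday()
<< 2123-05-31
>> kalendar.anchor(d='%0')
<< 2123-05-31

Answer: 2123-05-31


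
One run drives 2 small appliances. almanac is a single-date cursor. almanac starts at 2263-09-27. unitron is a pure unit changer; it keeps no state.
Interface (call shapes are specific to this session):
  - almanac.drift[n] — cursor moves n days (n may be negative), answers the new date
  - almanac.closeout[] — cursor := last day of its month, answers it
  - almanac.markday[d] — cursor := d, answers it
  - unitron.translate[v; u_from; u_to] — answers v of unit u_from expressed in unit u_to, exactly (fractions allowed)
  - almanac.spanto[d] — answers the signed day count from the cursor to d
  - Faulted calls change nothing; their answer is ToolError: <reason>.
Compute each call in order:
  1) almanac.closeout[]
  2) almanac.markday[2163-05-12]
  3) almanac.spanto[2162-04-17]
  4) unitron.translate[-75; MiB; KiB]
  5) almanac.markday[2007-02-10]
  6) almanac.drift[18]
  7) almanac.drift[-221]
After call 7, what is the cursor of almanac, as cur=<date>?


==> closeout()
<== 2263-09-30
==> markday(d=2163-05-12)
<== 2163-05-12
==> spanto(d=2162-04-17)
<== -390
==> translate(v=-75, u_from=MiB, u_to=KiB)
<== -76800
==> markday(d=2007-02-10)
<== 2007-02-10
==> drift(n=18)
<== 2007-02-28
==> drift(n=-221)
<== 2006-07-22

Answer: cur=2006-07-22


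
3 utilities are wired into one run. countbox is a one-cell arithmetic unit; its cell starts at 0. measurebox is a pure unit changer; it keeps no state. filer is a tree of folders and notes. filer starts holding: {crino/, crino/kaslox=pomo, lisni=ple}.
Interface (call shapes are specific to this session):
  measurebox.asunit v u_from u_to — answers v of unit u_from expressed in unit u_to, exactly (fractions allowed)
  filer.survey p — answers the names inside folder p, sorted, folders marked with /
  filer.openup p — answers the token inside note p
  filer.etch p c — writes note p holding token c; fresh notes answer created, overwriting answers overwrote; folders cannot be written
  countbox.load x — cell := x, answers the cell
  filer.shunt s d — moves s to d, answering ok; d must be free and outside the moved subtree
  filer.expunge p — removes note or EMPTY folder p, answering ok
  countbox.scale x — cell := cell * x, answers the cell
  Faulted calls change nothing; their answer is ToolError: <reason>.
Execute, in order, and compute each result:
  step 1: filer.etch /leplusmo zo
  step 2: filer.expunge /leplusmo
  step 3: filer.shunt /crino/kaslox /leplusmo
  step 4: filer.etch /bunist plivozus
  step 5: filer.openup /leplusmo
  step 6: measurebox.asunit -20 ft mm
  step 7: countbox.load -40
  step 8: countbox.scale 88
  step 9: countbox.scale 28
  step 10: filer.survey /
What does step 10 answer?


Act: filer.etch[p→/leplusmo; c→zo]
Obs: created
Act: filer.expunge[p→/leplusmo]
Obs: ok
Act: filer.shunt[s→/crino/kaslox; d→/leplusmo]
Obs: ok
Act: filer.etch[p→/bunist; c→plivozus]
Obs: created
Act: filer.openup[p→/leplusmo]
Obs: pomo
Act: measurebox.asunit[v→-20; u_from→ft; u_to→mm]
Obs: -6096
Act: countbox.load[x→-40]
Obs: -40
Act: countbox.scale[x→88]
Obs: -3520
Act: countbox.scale[x→28]
Obs: -98560
Act: filer.survey[p→/]
Obs: [bunist, crino/, leplusmo, lisni]

Answer: [bunist, crino/, leplusmo, lisni]
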